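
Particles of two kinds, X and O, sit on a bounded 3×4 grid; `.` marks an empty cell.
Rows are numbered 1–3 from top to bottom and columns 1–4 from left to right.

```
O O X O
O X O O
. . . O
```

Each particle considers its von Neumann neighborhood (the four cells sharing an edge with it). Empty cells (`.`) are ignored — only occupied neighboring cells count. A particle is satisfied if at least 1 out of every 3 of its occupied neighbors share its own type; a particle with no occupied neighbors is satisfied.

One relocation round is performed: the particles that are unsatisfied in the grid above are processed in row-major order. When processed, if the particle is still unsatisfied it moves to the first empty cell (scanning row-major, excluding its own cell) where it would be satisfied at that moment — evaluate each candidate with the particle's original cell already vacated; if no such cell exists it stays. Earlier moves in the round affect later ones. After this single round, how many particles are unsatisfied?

Initially unsatisfied (in order): (1,3), (2,2).
  (1,3) → (3,2).
  (2,2) → (3,1).
Resulting grid:
O O . O
O . O O
X X . O
All satisfied now.

0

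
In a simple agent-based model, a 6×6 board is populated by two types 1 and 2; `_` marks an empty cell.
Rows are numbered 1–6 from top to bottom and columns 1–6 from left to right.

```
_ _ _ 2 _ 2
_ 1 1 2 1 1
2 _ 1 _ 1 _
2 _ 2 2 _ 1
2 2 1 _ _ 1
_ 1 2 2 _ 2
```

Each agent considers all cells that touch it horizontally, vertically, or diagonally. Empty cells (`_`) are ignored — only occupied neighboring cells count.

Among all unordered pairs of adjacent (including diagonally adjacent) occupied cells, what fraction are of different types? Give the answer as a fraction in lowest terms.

7/13

Scan each occupied cell's neighbors to the right and below (and the two forward diagonals) so each pair is counted once.
From row 1: 4 unlike of 5 pairs (running 4/5).
From row 2: 5 unlike of 11 pairs (running 9/16).
From row 3: 3 unlike of 5 pairs (running 12/21).
From row 4: 2 unlike of 7 pairs (running 14/28).
From row 5: 6 unlike of 9 pairs (running 20/37).
From row 6: 1 unlike of 2 pairs (running 21/39).
Total adjacent occupied pairs: 39; unlike-type pairs: 21.
21/39 reduces to 7/13.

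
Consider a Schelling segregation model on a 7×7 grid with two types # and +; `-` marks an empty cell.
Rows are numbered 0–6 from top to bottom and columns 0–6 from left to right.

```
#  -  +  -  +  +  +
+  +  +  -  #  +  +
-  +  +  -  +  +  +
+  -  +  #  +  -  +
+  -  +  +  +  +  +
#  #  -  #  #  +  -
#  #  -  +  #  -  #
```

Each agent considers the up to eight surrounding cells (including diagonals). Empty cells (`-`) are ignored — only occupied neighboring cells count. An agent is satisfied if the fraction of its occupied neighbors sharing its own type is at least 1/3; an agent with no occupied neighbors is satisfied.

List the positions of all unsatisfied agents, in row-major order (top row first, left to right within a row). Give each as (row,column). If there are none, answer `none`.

(0,0), (1,4), (3,3), (5,4), (6,3), (6,6)

(0,0)# 0/2 unhappy
(0,2)+ 2/2 ok
(0,4)+ 2/3 ok
(0,5)+ 4/5 ok
(0,6)+ 3/3 ok
(1,0)+ 2/3 ok
(1,1)+ 5/6 ok
(1,2)+ 4/4 ok
(1,4)# 0/5 unhappy
(1,5)+ 7/8 ok
(1,6)+ 5/5 ok
(2,1)+ 6/6 ok
(2,2)+ 4/5 ok
(2,4)+ 3/5 ok
(2,5)+ 6/7 ok
(2,6)+ 4/4 ok
(3,0)+ 2/2 ok
(3,2)+ 4/5 ok
(3,3)# 0/7 unhappy
(3,4)+ 5/6 ok
(3,6)+ 4/4 ok
(4,0)+ 1/3 ok
(4,2)+ 2/5 ok
(4,3)+ 4/7 ok
(4,4)+ 4/7 ok
(4,5)+ 5/6 ok
(4,6)+ 3/3 ok
(5,0)# 3/4 ok
(5,1)# 3/5 ok
(5,3)# 2/6 ok
(5,4)# 2/7 unhappy
(5,5)+ 3/6 ok
(6,0)# 3/3 ok
(6,1)# 3/3 ok
(6,3)+ 0/3 unhappy
(6,4)# 2/4 ok
(6,6)# 0/1 unhappy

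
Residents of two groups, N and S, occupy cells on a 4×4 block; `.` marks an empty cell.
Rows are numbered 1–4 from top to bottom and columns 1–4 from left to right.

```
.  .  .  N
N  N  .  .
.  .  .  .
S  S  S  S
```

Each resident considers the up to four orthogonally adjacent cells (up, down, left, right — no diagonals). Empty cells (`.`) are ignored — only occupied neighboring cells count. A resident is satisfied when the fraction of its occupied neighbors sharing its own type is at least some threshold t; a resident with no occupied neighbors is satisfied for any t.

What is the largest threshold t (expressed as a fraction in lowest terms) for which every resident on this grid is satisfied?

Row 1: (1,4)N — no occupied neighbors
Row 2: (2,1)N 1/1 · (2,2)N 1/1
Row 4: (4,1)S 1/1 · (4,2)S 2/2 · (4,3)S 2/2 · (4,4)S 1/1
The smallest same-type fraction is 1/1 at (2,1), which reduces to 1/1. Any threshold above that leaves this resident unsatisfied.

1/1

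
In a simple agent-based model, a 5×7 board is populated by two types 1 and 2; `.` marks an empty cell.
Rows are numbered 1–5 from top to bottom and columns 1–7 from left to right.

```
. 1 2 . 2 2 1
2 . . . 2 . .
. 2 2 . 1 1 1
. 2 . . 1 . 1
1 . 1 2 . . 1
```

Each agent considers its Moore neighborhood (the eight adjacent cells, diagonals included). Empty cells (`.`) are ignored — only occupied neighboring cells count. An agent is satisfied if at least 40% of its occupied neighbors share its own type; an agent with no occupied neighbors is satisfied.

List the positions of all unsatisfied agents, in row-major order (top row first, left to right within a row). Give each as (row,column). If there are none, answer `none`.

(1,2), (1,3), (1,7), (5,1), (5,3), (5,4)

(1,2)1 0/2 ✗
(1,3)2 0/1 ✗
(1,5)2 2/2 ✓
(1,6)2 2/3 ✓
(1,7)1 0/1 ✗
(2,1)2 1/2 ✓
(2,5)2 2/4 ✓
(3,2)2 3/3 ✓
(3,3)2 2/2 ✓
(3,5)1 2/3 ✓
(3,6)1 4/5 ✓
(3,7)1 2/2 ✓
(4,2)2 2/4 ✓
(4,5)1 2/3 ✓
(4,7)1 3/3 ✓
(5,1)1 0/1 ✗
(5,3)1 0/2 ✗
(5,4)2 0/2 ✗
(5,7)1 1/1 ✓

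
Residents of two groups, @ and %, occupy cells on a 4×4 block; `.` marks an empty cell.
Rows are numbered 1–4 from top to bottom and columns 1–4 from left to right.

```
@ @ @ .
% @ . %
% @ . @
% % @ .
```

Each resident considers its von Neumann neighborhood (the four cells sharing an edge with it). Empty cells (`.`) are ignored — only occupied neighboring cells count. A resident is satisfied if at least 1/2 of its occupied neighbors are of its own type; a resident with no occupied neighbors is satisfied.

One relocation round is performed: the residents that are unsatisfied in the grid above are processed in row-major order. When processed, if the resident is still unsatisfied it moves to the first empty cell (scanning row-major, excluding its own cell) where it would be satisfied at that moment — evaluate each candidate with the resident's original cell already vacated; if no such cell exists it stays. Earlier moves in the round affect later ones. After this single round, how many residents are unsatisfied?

Initially unsatisfied (in order): (2,1), (2,4), (3,2), (3,4), (4,2), (4,3).
  (2,1) → (1,4).
  (2,4): now satisfied by earlier moves; stays.
  (3,2) → (2,1).
  (3,4) → (2,3).
  (4,2): now satisfied by earlier moves; stays.
  (4,3) → (3,3).
Resulting grid:
@ @ @ %
@ @ @ %
% . @ .
% % . .
All satisfied now.

0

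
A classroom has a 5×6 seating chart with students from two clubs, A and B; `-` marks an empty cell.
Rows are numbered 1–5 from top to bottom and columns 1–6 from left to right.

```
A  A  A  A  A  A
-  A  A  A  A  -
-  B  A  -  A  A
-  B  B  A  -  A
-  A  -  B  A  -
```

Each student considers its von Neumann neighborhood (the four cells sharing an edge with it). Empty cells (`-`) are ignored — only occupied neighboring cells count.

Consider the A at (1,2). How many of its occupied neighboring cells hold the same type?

3

Occupied neighbors of (1,2): (2,2)=A, (1,1)=A, (1,3)=A.
Same type (A): 3 of 3.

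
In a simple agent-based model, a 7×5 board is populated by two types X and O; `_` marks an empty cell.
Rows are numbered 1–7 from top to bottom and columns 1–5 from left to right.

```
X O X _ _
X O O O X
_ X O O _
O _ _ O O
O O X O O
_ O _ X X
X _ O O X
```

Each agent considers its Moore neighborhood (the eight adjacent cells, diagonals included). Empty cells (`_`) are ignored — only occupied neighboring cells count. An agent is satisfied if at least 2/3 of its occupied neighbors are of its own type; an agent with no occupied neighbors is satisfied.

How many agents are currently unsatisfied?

(1,1)X 1/3 not
(1,2)O 2/5 not
(1,3)X 0/4 not
(2,1)X 2/4 not
(2,2)O 3/7 not
(2,3)O 5/7 satisfied
(2,4)O 3/5 not
(2,5)X 0/2 not
(3,2)X 1/5 not
(3,3)O 5/6 satisfied
(3,4)O 5/6 satisfied
(4,1)O 2/3 satisfied
(4,4)O 5/6 satisfied
(4,5)O 4/4 satisfied
(5,1)O 3/3 satisfied
(5,2)O 3/4 satisfied
(5,3)X 1/5 not
(5,4)O 3/6 not
(5,5)O 3/5 not
(6,2)O 3/5 not
(6,4)X 3/7 not
(6,5)X 2/5 not
(7,1)X 0/1 not
(7,3)O 2/3 satisfied
(7,4)O 1/4 not
(7,5)X 2/3 satisfied
Unsatisfied: (1,1), (1,2), (1,3), (2,1), (2,2), (2,4), (2,5), (3,2), (5,3), (5,4), (5,5), (6,2), (6,4), (6,5), (7,1), (7,4) — 16 in total.

16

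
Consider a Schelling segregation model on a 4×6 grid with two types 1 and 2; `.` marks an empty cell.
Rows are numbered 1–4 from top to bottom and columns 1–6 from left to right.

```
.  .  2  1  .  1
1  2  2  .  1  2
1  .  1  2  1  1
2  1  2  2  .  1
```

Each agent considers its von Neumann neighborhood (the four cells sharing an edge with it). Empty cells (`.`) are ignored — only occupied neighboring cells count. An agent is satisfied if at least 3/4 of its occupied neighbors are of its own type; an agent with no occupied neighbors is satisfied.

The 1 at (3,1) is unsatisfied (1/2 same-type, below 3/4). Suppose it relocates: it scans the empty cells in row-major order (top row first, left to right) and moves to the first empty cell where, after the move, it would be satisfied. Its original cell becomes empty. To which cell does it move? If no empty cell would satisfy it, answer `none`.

(1,1)

Vacating (3,1). Empty cells in order:
  (1,1): 1/1 same-type → satisfied — stop here.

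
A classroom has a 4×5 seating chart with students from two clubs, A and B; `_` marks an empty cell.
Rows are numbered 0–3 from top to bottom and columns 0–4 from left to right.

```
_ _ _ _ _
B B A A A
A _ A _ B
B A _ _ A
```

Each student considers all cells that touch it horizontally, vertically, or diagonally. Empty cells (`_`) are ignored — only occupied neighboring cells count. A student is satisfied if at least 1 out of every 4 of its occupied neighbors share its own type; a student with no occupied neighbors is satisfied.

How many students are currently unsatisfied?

3

Row 1: (1,0)B 1/2 ok · (1,1)B 1/4 ok · (1,2)A 2/3 ok · (1,3)A 3/4 ok · (1,4)A 1/2 ok
Row 2: (2,0)A 1/4 ok · (2,2)A 3/4 ok · (2,4)B 0/3 unhappy
Row 3: (3,0)B 0/2 unhappy · (3,1)A 2/3 ok · (3,4)A 0/1 unhappy
Unsatisfied: (2,4), (3,0), (3,4) — 3 in total.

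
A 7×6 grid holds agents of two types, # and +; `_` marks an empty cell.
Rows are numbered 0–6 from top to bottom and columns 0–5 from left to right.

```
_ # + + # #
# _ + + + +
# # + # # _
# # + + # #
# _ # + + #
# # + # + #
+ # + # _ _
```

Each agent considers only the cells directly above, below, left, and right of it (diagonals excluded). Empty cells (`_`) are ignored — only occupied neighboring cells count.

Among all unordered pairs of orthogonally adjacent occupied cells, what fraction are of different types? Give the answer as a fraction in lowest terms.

Scan each occupied cell's neighbors to the right and below so each pair is counted once.
From row 0: 4 unlike of 8 pairs (running 4/8).
From row 1: 2 unlike of 7 pairs (running 6/15).
From row 2: 3 unlike of 9 pairs (running 9/24).
From row 3: 4 unlike of 10 pairs (running 13/34).
From row 4: 4 unlike of 8 pairs (running 17/42).
From row 5: 5 unlike of 9 pairs (running 22/51).
From row 6: 3 unlike of 3 pairs (running 25/54).
Total adjacent occupied pairs: 54; unlike-type pairs: 25.
25/54 is already in lowest terms.

25/54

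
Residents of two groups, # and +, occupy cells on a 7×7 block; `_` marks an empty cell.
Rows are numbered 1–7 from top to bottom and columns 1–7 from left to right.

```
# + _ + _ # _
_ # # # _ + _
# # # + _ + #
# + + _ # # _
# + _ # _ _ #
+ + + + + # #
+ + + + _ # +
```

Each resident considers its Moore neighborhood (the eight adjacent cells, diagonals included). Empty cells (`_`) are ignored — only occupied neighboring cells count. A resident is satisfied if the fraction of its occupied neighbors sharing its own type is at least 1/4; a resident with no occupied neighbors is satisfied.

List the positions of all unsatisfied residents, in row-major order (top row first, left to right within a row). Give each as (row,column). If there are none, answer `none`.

(1,1)# 1/2 ok
(1,2)+ 0/3 unhappy
(1,4)+ 0/2 unhappy
(1,6)# 0/1 unhappy
(2,2)# 5/6 ok
(2,3)# 4/7 ok
(2,4)# 2/4 ok
(2,6)+ 1/3 ok
(3,1)# 3/4 ok
(3,2)# 5/7 ok
(3,3)# 4/7 ok
(3,4)+ 1/5 unhappy
(3,6)+ 1/4 ok
(3,7)# 1/3 ok
(4,1)# 3/5 ok
(4,2)+ 2/7 ok
(4,3)+ 3/6 ok
(4,5)# 2/4 ok
(4,6)# 3/4 ok
(5,1)# 1/5 unhappy
(5,2)+ 5/7 ok
(5,4)# 1/5 unhappy
(5,7)# 3/3 ok
(6,1)+ 4/5 ok
(6,2)+ 6/7 ok
(6,3)+ 6/7 ok
(6,4)+ 4/5 ok
(6,5)+ 2/5 ok
(6,6)# 3/5 ok
(6,7)# 3/4 ok
(7,1)+ 3/3 ok
(7,2)+ 5/5 ok
(7,3)+ 5/5 ok
(7,4)+ 4/4 ok
(7,6)# 2/4 ok
(7,7)+ 0/3 unhappy

(1,2), (1,4), (1,6), (3,4), (5,1), (5,4), (7,7)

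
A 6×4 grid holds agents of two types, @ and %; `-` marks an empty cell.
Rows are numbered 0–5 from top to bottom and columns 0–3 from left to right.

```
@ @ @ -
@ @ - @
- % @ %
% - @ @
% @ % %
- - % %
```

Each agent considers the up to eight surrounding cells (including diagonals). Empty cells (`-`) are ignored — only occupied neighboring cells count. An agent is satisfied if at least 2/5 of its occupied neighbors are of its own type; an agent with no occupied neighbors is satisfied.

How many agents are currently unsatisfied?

3

(0,0)@ 3/3 ✓
(0,1)@ 4/4 ✓
(0,2)@ 3/3 ✓
(1,0)@ 3/4 ✓
(1,1)@ 5/6 ✓
(1,3)@ 2/3 ✓
(2,1)% 1/5 ✗
(2,2)@ 4/6 ✓
(2,3)% 0/4 ✗
(3,0)% 2/3 ✓
(3,2)@ 3/7 ✓
(3,3)@ 2/5 ✓
(4,0)% 1/2 ✓
(4,1)@ 1/5 ✗
(4,2)% 3/6 ✓
(4,3)% 3/5 ✓
(5,2)% 3/4 ✓
(5,3)% 3/3 ✓
Unsatisfied: (2,1), (2,3), (4,1) — 3 in total.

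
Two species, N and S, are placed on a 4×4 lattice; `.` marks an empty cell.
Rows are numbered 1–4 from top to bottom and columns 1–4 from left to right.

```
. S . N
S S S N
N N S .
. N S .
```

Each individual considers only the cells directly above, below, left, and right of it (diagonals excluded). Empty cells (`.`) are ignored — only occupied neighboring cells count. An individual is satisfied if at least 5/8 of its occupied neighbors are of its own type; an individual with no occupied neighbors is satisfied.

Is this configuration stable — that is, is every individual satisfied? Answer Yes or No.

No

Row 1: (1,2)S 1/1 ok · (1,4)N 1/1 ok
Row 2: (2,1)S 1/2 unhappy · (2,2)S 3/4 ok · (2,3)S 2/3 ok · (2,4)N 1/2 unhappy
Row 3: (3,1)N 1/2 unhappy · (3,2)N 2/4 unhappy · (3,3)S 2/3 ok
Row 4: (4,2)N 1/2 unhappy · (4,3)S 1/2 unhappy
For instance (2,1) has only 1/2 same-type neighbors, below 5/8.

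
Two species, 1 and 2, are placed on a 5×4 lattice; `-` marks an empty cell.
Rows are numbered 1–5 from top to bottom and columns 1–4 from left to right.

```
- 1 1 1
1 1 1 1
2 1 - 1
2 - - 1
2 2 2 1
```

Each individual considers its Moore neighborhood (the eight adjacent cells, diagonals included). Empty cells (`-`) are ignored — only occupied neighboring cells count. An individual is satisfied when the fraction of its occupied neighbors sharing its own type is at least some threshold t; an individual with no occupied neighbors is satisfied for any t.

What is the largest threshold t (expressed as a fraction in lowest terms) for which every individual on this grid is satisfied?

1/4

(1,2)1 4/4
(1,3)1 5/5
(1,4)1 3/3
(2,1)1 3/4
(2,2)1 5/6
(2,3)1 7/7
(2,4)1 4/4
(3,1)2 1/4
(3,2)1 3/5
(3,4)1 3/3
(4,1)2 3/4
(4,4)1 2/3
(5,1)2 2/2
(5,2)2 3/3
(5,3)2 1/3
(5,4)1 1/2
The smallest same-type fraction is 1/4 at (3,1), which reduces to 1/4. Any threshold above that leaves this individual unsatisfied.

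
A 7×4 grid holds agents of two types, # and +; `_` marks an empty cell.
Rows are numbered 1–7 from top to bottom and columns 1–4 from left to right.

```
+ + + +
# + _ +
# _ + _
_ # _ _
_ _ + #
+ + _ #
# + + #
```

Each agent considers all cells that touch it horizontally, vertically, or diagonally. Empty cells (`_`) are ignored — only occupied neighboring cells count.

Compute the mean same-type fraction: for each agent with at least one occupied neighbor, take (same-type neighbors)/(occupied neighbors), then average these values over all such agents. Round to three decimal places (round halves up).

(1,1)+ 2/3
(1,2)+ 3/4
(1,3)+ 4/4
(1,4)+ 2/2
(2,1)# 1/4
(2,2)+ 4/6
(2,4)+ 3/3
(3,1)# 2/3
(3,3)+ 2/3
(4,2)# 1/3
(5,3)+ 1/4
(5,4)# 1/2
(6,1)+ 2/3
(6,2)+ 4/5
(6,4)# 2/4
(7,1)# 0/3
(7,2)+ 3/4
(7,3)+ 2/4
(7,4)# 1/2
Sum over 19 agents: 2/3 + 3/4 + 4/4 + 2/2 + 1/4 + 4/6 + 3/3 + 2/3 + 2/3 + 1/3 + 1/4 + 1/2 + 2/3 + 4/5 + 2/4 + 0/3 + 3/4 + 2/4 + 1/2 = 172/15; mean = 172/15 ÷ 19 = 172/285 = 0.603508… → 0.604.

0.604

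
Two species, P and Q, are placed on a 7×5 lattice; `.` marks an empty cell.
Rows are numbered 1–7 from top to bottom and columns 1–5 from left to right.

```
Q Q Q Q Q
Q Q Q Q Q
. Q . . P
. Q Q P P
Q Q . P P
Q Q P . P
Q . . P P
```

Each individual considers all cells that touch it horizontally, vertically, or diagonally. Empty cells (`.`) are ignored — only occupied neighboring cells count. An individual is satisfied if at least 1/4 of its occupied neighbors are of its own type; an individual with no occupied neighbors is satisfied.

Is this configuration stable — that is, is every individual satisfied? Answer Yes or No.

Yes

Row 1: (1,1)Q 3/3 ok · (1,2)Q 5/5 ok · (1,3)Q 5/5 ok · (1,4)Q 5/5 ok · (1,5)Q 3/3 ok
Row 2: (2,1)Q 4/4 ok · (2,2)Q 6/6 ok · (2,3)Q 6/6 ok · (2,4)Q 5/6 ok · (2,5)Q 3/4 ok
Row 3: (3,2)Q 5/5 ok · (3,5)P 2/4 ok
Row 4: (4,2)Q 4/4 ok · (4,3)Q 3/5 ok · (4,4)P 4/5 ok · (4,5)P 4/4 ok
Row 5: (5,1)Q 4/4 ok · (5,2)Q 5/6 ok · (5,4)P 5/6 ok · (5,5)P 4/4 ok
Row 6: (6,1)Q 4/4 ok · (6,2)Q 4/5 ok · (6,3)P 2/4 ok · (6,5)P 4/4 ok
Row 7: (7,1)Q 2/2 ok · (7,4)P 3/3 ok · (7,5)P 2/2 ok
All meet the threshold, so the configuration is stable.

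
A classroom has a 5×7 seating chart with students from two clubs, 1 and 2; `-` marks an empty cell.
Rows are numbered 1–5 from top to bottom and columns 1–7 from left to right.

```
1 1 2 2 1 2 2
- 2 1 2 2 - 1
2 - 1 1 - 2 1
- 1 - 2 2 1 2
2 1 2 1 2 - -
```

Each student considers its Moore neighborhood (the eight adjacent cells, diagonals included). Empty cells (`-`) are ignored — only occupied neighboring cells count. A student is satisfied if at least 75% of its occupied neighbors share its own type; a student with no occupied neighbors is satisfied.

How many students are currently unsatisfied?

27

Row 1: (1,1)1 1/2 unhappy · (1,2)1 2/4 unhappy · (1,3)2 3/5 unhappy · (1,4)2 3/5 unhappy · (1,5)1 0/4 unhappy · (1,6)2 2/4 unhappy · (1,7)2 1/2 unhappy
Row 2: (2,2)2 2/6 unhappy · (2,3)1 3/7 unhappy · (2,4)2 3/7 unhappy · (2,5)2 4/6 unhappy · (2,7)1 1/4 unhappy
Row 3: (3,1)2 1/2 unhappy · (3,3)1 3/6 unhappy · (3,4)1 2/6 unhappy · (3,6)2 3/6 unhappy · (3,7)1 2/4 unhappy
Row 4: (4,2)1 2/5 unhappy · (4,4)2 3/6 unhappy · (4,5)2 3/6 unhappy · (4,6)1 1/5 unhappy · (4,7)2 1/3 unhappy
Row 5: (5,1)2 0/2 unhappy · (5,2)1 1/3 unhappy · (5,3)2 1/4 unhappy · (5,4)1 0/4 unhappy · (5,5)2 2/4 unhappy
Unsatisfied: (1,1), (1,2), (1,3), (1,4), (1,5), (1,6), (1,7), (2,2), (2,3), (2,4), (2,5), (2,7), (3,1), (3,3), (3,4), (3,6), (3,7), (4,2), (4,4), (4,5), (4,6), (4,7), (5,1), (5,2), (5,3), (5,4), (5,5) — 27 in total.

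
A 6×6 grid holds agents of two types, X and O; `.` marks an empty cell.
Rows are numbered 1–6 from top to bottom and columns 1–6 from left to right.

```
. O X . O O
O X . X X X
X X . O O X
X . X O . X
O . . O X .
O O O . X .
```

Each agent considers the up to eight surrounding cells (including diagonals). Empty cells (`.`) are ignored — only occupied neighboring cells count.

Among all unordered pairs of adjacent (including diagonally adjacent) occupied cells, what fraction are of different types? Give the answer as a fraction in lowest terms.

12/25

Scan each occupied cell's neighbors to the right and below (and the two forward diagonals) so each pair is counted once.
From row 1: 7 unlike of 11 pairs (running 7/11).
From row 2: 8 unlike of 14 pairs (running 15/25).
From row 3: 3 unlike of 11 pairs (running 18/36).
From row 4: 4 unlike of 6 pairs (running 22/42).
From row 5: 2 unlike of 6 pairs (running 24/48).
From row 6: 0 unlike of 2 pairs (running 24/50).
Total adjacent occupied pairs: 50; unlike-type pairs: 24.
24/50 reduces to 12/25.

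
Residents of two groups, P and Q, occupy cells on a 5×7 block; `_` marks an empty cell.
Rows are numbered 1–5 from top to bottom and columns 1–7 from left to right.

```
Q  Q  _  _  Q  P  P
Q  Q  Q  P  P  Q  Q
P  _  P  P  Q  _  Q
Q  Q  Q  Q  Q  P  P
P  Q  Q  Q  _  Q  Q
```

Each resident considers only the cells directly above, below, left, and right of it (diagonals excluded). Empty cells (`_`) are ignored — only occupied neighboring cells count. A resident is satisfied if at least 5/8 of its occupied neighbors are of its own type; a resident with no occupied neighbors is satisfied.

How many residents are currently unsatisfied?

Row 1: (1,1)Q 2/2 ok · (1,2)Q 2/2 ok · (1,5)Q 0/2 unhappy · (1,6)P 1/3 unhappy · (1,7)P 1/2 unhappy
Row 2: (2,1)Q 2/3 ok · (2,2)Q 3/3 ok · (2,3)Q 1/3 unhappy · (2,4)P 2/3 ok · (2,5)P 1/4 unhappy · (2,6)Q 1/3 unhappy · (2,7)Q 2/3 ok
Row 3: (3,1)P 0/2 unhappy · (3,3)P 1/3 unhappy · (3,4)P 2/4 unhappy · (3,5)Q 1/3 unhappy · (3,7)Q 1/2 unhappy
Row 4: (4,1)Q 1/3 unhappy · (4,2)Q 3/3 ok · (4,3)Q 3/4 ok · (4,4)Q 3/4 ok · (4,5)Q 2/3 ok · (4,6)P 1/3 unhappy · (4,7)P 1/3 unhappy
Row 5: (5,1)P 0/2 unhappy · (5,2)Q 2/3 ok · (5,3)Q 3/3 ok · (5,4)Q 2/2 ok · (5,6)Q 1/2 unhappy · (5,7)Q 1/2 unhappy
Unsatisfied: (1,5), (1,6), (1,7), (2,3), (2,5), (2,6), (3,1), (3,3), (3,4), (3,5), (3,7), (4,1), (4,6), (4,7), (5,1), (5,6), (5,7) — 17 in total.

17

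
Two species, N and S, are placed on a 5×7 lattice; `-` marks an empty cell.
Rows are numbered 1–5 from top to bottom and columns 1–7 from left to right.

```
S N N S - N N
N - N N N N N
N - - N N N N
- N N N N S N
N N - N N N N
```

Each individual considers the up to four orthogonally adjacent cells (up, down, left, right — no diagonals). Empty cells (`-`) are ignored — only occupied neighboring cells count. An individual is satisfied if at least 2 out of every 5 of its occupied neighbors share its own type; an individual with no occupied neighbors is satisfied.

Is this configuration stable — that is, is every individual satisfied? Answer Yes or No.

No

Row 1: (1,1)S 0/2 not · (1,2)N 1/2 satisfied · (1,3)N 2/3 satisfied · (1,4)S 0/2 not · (1,6)N 2/2 satisfied · (1,7)N 2/2 satisfied
Row 2: (2,1)N 1/2 satisfied · (2,3)N 2/2 satisfied · (2,4)N 3/4 satisfied · (2,5)N 3/3 satisfied · (2,6)N 4/4 satisfied · (2,7)N 3/3 satisfied
Row 3: (3,1)N 1/1 satisfied · (3,4)N 3/3 satisfied · (3,5)N 4/4 satisfied · (3,6)N 3/4 satisfied · (3,7)N 3/3 satisfied
Row 4: (4,2)N 2/2 satisfied · (4,3)N 2/2 satisfied · (4,4)N 4/4 satisfied · (4,5)N 3/4 satisfied · (4,6)S 0/4 not · (4,7)N 2/3 satisfied
Row 5: (5,1)N 1/1 satisfied · (5,2)N 2/2 satisfied · (5,4)N 2/2 satisfied · (5,5)N 3/3 satisfied · (5,6)N 2/3 satisfied · (5,7)N 2/2 satisfied
For instance (1,1) has only 0/2 same-type neighbors, below 2/5.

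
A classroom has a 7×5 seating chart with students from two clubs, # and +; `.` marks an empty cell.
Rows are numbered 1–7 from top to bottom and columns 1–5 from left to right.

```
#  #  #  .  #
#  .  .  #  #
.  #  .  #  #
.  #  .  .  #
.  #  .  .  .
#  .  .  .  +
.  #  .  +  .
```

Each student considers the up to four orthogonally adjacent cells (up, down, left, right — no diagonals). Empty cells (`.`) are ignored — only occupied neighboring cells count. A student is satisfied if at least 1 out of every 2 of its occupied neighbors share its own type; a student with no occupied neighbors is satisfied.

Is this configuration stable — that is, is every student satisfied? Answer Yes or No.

Row 1: (1,1)# 2/2 satisfied · (1,2)# 2/2 satisfied · (1,3)# 1/1 satisfied · (1,5)# 1/1 satisfied
Row 2: (2,1)# 1/1 satisfied · (2,4)# 2/2 satisfied · (2,5)# 3/3 satisfied
Row 3: (3,2)# 1/1 satisfied · (3,4)# 2/2 satisfied · (3,5)# 3/3 satisfied
Row 4: (4,2)# 2/2 satisfied · (4,5)# 1/1 satisfied
Row 5: (5,2)# 1/1 satisfied
Row 6: (6,1)# 0/0 satisfied · (6,5)+ 0/0 satisfied
Row 7: (7,2)# 0/0 satisfied · (7,4)+ 0/0 satisfied
All meet the threshold, so the configuration is stable.

Yes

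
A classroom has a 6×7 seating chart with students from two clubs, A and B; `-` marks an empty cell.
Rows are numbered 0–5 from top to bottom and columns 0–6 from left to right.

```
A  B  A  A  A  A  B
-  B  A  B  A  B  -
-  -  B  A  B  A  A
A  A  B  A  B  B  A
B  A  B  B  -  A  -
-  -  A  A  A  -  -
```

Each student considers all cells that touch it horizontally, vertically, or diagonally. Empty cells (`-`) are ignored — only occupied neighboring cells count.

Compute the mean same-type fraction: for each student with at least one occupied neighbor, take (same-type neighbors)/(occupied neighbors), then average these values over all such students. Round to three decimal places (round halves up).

0.429

(0,0)A 0/2
(0,1)B 1/4
(0,2)A 2/5
(0,3)A 4/5
(0,4)A 3/5
(0,5)A 2/4
(0,6)B 1/2
(1,1)B 2/5
(1,2)A 3/7
(1,3)B 2/8
(1,4)A 5/8
(1,5)B 2/7
(2,2)B 3/7
(2,3)A 3/8
(2,4)B 4/8
(2,5)A 3/7
(2,6)A 2/4
(3,0)A 2/3
(3,1)A 2/6
(3,2)B 3/7
(3,3)A 1/7
(3,4)B 3/7
(3,5)B 2/6
(3,6)A 3/4
(4,0)B 0/3
(4,1)A 3/6
(4,2)B 2/7
(4,3)B 3/7
(4,5)A 2/4
(5,2)A 2/4
(5,3)A 2/4
(5,4)A 2/3
Sum over 32 students: 0/2 + 1/4 + 2/5 + 4/5 + 3/5 + 2/4 + 1/2 + 2/5 + 3/7 + 2/8 + 5/8 + 2/7 + 3/7 + 3/8 + 4/8 + 3/7 + 2/4 + 2/3 + 2/6 + 3/7 + 1/7 + 3/7 + 2/6 + 3/4 + 0/3 + 3/6 + 2/7 + 3/7 + 2/4 + 2/4 + 2/4 + 2/3 = 1923/140; mean = 1923/140 ÷ 32 = 1923/4480 = 0.429241… → 0.429.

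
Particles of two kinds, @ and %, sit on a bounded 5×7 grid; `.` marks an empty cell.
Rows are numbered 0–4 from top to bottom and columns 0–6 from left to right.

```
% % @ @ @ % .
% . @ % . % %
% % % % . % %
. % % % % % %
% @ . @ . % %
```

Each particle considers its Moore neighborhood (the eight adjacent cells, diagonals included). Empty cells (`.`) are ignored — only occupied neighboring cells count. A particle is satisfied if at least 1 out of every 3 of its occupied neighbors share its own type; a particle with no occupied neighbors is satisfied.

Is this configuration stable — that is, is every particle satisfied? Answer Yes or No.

No

Row 0: (0,0)% 2/2 ✓ · (0,1)% 2/4 ✓ · (0,2)@ 2/4 ✓ · (0,3)@ 3/4 ✓ · (0,4)@ 1/4 ✗ · (0,5)% 2/3 ✓
Row 1: (1,0)% 4/4 ✓ · (1,2)@ 2/7 ✗ · (1,3)% 2/6 ✓ · (1,5)% 4/5 ✓ · (1,6)% 4/4 ✓
Row 2: (2,0)% 3/3 ✓ · (2,1)% 5/6 ✓ · (2,2)% 6/7 ✓ · (2,3)% 5/6 ✓ · (2,5)% 6/6 ✓ · (2,6)% 5/5 ✓
Row 3: (3,1)% 5/6 ✓ · (3,2)% 5/7 ✓ · (3,3)% 4/5 ✓ · (3,4)% 5/6 ✓ · (3,5)% 6/6 ✓ · (3,6)% 5/5 ✓
Row 4: (4,0)% 1/2 ✓ · (4,1)@ 0/3 ✗ · (4,3)@ 0/3 ✗ · (4,5)% 4/4 ✓ · (4,6)% 3/3 ✓
For instance (0,4) has only 1/4 same-type neighbors, below 1/3.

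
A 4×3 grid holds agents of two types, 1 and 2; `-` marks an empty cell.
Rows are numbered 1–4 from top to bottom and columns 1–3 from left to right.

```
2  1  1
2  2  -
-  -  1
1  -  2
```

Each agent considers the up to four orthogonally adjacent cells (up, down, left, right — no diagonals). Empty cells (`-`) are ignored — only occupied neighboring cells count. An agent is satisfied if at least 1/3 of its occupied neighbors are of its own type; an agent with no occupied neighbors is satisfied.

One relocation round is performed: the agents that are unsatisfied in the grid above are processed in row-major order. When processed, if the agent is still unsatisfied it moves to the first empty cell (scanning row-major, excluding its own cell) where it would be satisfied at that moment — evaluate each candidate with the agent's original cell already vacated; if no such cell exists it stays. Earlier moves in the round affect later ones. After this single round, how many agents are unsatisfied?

Initially unsatisfied (in order): (3,3), (4,3).
  (3,3) → (2,3).
  (4,3): now satisfied by earlier moves; stays.
Resulting grid:
2 1 1
2 2 1
- - -
1 - 2
All satisfied now.

0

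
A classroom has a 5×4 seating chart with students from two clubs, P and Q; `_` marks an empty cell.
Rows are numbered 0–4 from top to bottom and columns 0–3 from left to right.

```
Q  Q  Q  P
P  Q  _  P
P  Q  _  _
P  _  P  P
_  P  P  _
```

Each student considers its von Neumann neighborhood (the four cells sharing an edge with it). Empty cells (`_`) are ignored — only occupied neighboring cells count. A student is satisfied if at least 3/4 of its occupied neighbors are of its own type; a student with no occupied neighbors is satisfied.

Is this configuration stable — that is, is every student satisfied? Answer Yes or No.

No

Row 0: (0,0)Q 1/2 ✗ · (0,1)Q 3/3 ✓ · (0,2)Q 1/2 ✗ · (0,3)P 1/2 ✗
Row 1: (1,0)P 1/3 ✗ · (1,1)Q 2/3 ✗ · (1,3)P 1/1 ✓
Row 2: (2,0)P 2/3 ✗ · (2,1)Q 1/2 ✗
Row 3: (3,0)P 1/1 ✓ · (3,2)P 2/2 ✓ · (3,3)P 1/1 ✓
Row 4: (4,1)P 1/1 ✓ · (4,2)P 2/2 ✓
For instance (0,0) has only 1/2 same-type neighbors, below 3/4.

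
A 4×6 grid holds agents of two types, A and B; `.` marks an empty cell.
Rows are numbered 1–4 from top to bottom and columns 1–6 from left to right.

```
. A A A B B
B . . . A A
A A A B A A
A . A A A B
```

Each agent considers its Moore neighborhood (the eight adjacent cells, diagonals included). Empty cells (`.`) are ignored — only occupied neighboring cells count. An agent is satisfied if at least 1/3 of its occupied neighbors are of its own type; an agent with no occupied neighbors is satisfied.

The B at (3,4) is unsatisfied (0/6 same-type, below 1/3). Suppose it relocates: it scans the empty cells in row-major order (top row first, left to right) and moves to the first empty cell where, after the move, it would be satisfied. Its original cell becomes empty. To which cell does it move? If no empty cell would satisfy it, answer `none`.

Vacating (3,4). Empty cells in order:
  (1,1): 1/2 same-type → satisfied — stop here.

(1,1)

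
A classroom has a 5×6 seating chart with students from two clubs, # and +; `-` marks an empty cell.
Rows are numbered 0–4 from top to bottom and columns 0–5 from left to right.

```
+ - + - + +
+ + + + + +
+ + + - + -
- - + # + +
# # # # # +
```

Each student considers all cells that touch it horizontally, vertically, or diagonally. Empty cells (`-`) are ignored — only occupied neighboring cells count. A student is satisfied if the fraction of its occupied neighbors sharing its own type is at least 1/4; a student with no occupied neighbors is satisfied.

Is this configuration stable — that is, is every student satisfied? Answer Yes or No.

Row 0: (0,0)+ 2/2 ✓ · (0,2)+ 3/3 ✓ · (0,4)+ 4/4 ✓ · (0,5)+ 3/3 ✓
Row 1: (1,0)+ 4/4 ✓ · (1,1)+ 7/7 ✓ · (1,2)+ 5/5 ✓ · (1,3)+ 6/6 ✓ · (1,4)+ 5/5 ✓ · (1,5)+ 4/4 ✓
Row 2: (2,0)+ 3/3 ✓ · (2,1)+ 6/6 ✓ · (2,2)+ 5/6 ✓ · (2,4)+ 5/6 ✓
Row 3: (3,2)+ 2/6 ✓ · (3,3)# 3/7 ✓ · (3,4)+ 3/6 ✓ · (3,5)+ 3/4 ✓
Row 4: (4,0)# 1/1 ✓ · (4,1)# 2/3 ✓ · (4,2)# 3/4 ✓ · (4,3)# 3/5 ✓ · (4,4)# 2/5 ✓ · (4,5)+ 2/3 ✓
All meet the threshold, so the configuration is stable.

Yes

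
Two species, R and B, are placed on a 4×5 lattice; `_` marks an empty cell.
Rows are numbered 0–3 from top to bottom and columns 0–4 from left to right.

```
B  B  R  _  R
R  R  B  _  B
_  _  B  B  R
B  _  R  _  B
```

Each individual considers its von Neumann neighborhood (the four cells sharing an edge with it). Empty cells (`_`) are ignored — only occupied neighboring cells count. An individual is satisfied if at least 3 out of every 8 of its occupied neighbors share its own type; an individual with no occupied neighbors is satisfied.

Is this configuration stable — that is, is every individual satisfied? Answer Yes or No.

Row 0: (0,0)B 1/2 ✓ · (0,1)B 1/3 ✗ · (0,2)R 0/2 ✗ · (0,4)R 0/1 ✗
Row 1: (1,0)R 1/2 ✓ · (1,1)R 1/3 ✗ · (1,2)B 1/3 ✗ · (1,4)B 0/2 ✗
Row 2: (2,2)B 2/3 ✓ · (2,3)B 1/2 ✓ · (2,4)R 0/3 ✗
Row 3: (3,0)B 0/0 ✓ · (3,2)R 0/1 ✗ · (3,4)B 0/1 ✗
For instance (0,1) has only 1/3 same-type neighbors, below 3/8.

No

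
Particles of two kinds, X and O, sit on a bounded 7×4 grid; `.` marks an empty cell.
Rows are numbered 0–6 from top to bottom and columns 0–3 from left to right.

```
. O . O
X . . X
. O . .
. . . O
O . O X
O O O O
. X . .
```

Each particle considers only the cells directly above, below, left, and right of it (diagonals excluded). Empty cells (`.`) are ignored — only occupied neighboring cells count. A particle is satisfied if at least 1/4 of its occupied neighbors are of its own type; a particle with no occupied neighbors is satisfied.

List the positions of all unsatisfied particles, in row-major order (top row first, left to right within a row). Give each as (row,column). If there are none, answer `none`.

Row 0: (0,1)O 0/0 ok · (0,3)O 0/1 unhappy
Row 1: (1,0)X 0/0 ok · (1,3)X 0/1 unhappy
Row 2: (2,1)O 0/0 ok
Row 3: (3,3)O 0/1 unhappy
Row 4: (4,0)O 1/1 ok · (4,2)O 1/2 ok · (4,3)X 0/3 unhappy
Row 5: (5,0)O 2/2 ok · (5,1)O 2/3 ok · (5,2)O 3/3 ok · (5,3)O 1/2 ok
Row 6: (6,1)X 0/1 unhappy

(0,3), (1,3), (3,3), (4,3), (6,1)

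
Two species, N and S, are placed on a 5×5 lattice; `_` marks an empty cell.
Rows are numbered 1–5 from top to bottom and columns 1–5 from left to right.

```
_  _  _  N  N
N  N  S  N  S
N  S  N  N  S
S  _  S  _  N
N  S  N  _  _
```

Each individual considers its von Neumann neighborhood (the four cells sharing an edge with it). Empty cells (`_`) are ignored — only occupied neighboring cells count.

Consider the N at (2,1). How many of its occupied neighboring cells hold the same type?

2

Occupied neighbors of (2,1): (3,1)=N, (2,2)=N.
Same type (N): 2 of 2.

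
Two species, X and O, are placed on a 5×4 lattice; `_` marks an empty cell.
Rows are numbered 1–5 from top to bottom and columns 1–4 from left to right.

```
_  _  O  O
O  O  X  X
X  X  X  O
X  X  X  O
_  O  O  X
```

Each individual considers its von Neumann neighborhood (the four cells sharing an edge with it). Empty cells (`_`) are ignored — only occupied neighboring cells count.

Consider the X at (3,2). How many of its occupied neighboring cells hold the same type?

3

Occupied neighbors of (3,2): (2,2)=O, (4,2)=X, (3,1)=X, (3,3)=X.
Same type (X): 3 of 4.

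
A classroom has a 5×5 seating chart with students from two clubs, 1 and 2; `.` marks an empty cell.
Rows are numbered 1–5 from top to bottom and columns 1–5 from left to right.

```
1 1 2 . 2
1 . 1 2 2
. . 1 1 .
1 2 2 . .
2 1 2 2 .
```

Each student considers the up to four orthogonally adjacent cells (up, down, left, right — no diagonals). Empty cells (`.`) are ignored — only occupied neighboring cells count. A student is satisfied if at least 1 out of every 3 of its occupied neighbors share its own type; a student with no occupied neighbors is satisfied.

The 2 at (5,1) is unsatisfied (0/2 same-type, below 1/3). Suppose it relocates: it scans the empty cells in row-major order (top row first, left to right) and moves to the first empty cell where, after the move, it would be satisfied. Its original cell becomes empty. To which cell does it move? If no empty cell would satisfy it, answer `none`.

Vacating (5,1). Empty cells in order:
  (1,4): 3/3 same-type → satisfied — stop here.

(1,4)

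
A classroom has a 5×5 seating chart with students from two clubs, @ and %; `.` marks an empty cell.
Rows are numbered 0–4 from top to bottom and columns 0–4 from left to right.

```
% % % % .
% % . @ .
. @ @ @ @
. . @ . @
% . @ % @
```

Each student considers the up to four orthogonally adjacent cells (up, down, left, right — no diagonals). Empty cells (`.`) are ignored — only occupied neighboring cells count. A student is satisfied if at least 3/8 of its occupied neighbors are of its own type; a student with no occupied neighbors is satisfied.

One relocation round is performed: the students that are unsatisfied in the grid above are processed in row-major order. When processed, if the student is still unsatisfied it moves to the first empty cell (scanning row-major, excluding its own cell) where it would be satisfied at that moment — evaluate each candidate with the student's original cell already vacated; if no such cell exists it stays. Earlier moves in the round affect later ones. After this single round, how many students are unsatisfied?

Initially unsatisfied (in order): (4,3).
  (4,3) → (0,4).
Resulting grid:
% % % % %
% % . @ .
. @ @ @ @
. . @ . @
% . @ . @
All satisfied now.

0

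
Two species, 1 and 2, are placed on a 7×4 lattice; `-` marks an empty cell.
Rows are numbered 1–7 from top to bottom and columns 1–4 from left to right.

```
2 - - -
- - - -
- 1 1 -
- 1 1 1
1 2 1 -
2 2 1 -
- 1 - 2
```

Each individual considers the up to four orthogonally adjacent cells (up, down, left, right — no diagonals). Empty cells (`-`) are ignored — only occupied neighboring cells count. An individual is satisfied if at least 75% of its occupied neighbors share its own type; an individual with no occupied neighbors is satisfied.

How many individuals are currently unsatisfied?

8

Row 1: (1,1)2 0/0 satisfied
Row 3: (3,2)1 2/2 satisfied · (3,3)1 2/2 satisfied
Row 4: (4,2)1 2/3 not · (4,3)1 4/4 satisfied · (4,4)1 1/1 satisfied
Row 5: (5,1)1 0/2 not · (5,2)2 1/4 not · (5,3)1 2/3 not
Row 6: (6,1)2 1/2 not · (6,2)2 2/4 not · (6,3)1 1/2 not
Row 7: (7,2)1 0/1 not · (7,4)2 0/0 satisfied
Unsatisfied: (4,2), (5,1), (5,2), (5,3), (6,1), (6,2), (6,3), (7,2) — 8 in total.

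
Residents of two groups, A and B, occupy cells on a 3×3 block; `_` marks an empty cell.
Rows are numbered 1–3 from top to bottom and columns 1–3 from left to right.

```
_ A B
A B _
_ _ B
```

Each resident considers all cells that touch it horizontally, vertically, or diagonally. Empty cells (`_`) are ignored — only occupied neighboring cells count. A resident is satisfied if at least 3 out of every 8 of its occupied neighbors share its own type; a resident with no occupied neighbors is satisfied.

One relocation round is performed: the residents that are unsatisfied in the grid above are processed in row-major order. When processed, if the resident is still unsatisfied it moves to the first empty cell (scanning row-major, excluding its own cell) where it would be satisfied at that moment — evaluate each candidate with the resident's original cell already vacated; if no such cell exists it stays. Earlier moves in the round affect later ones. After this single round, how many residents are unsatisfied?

0

Initially unsatisfied (in order): (1,2).
  (1,2) → (1,1).
Resulting grid:
A _ B
A B _
_ _ B
All satisfied now.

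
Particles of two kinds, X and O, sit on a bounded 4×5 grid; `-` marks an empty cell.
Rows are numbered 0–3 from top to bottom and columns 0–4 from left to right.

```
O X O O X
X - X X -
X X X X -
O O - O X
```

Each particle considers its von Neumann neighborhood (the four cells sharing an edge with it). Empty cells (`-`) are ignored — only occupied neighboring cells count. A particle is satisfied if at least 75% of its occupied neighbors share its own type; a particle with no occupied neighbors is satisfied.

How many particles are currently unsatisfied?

Row 0: (0,0)O 0/2 unhappy · (0,1)X 0/2 unhappy · (0,2)O 1/3 unhappy · (0,3)O 1/3 unhappy · (0,4)X 0/1 unhappy
Row 1: (1,0)X 1/2 unhappy · (1,2)X 2/3 unhappy · (1,3)X 2/3 unhappy
Row 2: (2,0)X 2/3 unhappy · (2,1)X 2/3 unhappy · (2,2)X 3/3 ok · (2,3)X 2/3 unhappy
Row 3: (3,0)O 1/2 unhappy · (3,1)O 1/2 unhappy · (3,3)O 0/2 unhappy · (3,4)X 0/1 unhappy
Unsatisfied: (0,0), (0,1), (0,2), (0,3), (0,4), (1,0), (1,2), (1,3), (2,0), (2,1), (2,3), (3,0), (3,1), (3,3), (3,4) — 15 in total.

15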